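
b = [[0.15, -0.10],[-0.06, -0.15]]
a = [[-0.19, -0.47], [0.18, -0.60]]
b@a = [[-0.05, -0.01], [-0.02, 0.12]]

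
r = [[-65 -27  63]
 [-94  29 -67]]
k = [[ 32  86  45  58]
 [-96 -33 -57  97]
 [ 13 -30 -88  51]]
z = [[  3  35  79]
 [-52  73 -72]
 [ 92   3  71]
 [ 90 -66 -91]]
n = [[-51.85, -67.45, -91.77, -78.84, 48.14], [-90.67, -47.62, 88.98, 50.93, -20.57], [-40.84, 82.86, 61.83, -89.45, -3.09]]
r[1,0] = -94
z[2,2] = 71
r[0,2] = 63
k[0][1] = 86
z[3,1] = -66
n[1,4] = -20.57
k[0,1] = 86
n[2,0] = -40.84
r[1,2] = -67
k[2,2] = -88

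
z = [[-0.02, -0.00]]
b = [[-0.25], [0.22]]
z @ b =[[0.0]]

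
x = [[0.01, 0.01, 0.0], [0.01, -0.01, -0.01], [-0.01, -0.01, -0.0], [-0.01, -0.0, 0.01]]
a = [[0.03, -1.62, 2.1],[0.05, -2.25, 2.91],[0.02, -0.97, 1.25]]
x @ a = [[0.00, -0.04, 0.05], [-0.00, 0.02, -0.02], [-0.00, 0.04, -0.05], [-0.0, 0.01, -0.01]]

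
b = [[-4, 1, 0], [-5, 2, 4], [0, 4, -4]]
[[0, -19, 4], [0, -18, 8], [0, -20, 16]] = b @ [[0, 4, 0], [0, -3, 4], [0, 2, 0]]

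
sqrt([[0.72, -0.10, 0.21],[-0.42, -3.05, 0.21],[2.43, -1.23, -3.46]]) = [[0.87, 0.23, 0.12], [-0.52, 1.19, 0.92], [0.70, -4.70, -0.89]]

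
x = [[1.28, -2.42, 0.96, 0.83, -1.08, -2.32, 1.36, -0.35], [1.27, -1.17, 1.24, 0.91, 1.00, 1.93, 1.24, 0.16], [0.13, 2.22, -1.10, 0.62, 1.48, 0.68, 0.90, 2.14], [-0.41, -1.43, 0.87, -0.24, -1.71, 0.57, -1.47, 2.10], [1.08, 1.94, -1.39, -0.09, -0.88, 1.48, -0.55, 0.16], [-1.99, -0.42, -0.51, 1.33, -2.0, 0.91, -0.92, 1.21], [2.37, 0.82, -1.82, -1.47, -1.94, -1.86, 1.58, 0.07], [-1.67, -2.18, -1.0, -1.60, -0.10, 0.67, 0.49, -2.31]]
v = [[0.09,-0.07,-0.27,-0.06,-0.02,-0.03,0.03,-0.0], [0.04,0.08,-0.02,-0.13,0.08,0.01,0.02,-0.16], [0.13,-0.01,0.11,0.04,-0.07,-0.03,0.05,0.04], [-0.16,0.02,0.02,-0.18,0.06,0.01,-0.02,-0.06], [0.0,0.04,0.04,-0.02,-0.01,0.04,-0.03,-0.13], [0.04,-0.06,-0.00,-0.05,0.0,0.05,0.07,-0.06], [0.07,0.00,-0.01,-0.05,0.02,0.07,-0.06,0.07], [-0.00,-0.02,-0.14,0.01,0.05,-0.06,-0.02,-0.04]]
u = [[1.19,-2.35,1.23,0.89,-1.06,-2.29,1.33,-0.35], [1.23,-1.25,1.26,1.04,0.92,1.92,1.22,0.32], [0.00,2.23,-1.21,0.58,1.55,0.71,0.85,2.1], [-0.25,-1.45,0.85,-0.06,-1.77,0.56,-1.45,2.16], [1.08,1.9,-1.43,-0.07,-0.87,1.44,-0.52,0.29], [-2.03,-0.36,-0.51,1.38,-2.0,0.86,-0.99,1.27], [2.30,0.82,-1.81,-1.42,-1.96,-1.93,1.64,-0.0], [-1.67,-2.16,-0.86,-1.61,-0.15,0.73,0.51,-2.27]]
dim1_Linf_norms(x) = [2.42, 1.93, 2.22, 2.1, 1.94, 2.0, 2.37, 2.31]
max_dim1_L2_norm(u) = 4.64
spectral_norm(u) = 5.85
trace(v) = 0.04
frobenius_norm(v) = 0.59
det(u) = 1793.39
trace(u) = -1.97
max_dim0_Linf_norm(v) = 0.27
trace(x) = -1.93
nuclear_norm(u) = 27.20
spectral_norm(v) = 0.36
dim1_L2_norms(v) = [0.3, 0.24, 0.2, 0.26, 0.15, 0.14, 0.15, 0.17]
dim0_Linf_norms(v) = [0.16, 0.08, 0.27, 0.18, 0.08, 0.07, 0.07, 0.16]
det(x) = 2318.49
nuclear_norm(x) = 27.27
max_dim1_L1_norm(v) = 0.57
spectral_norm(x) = 5.81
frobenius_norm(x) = 10.90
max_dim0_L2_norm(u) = 4.82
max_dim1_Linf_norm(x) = 2.42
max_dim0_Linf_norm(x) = 2.42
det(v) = 0.00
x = v + u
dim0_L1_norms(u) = [9.75, 12.52, 9.16, 7.05, 10.28, 10.44, 8.51, 8.76]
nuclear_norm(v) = 1.40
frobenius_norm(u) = 10.92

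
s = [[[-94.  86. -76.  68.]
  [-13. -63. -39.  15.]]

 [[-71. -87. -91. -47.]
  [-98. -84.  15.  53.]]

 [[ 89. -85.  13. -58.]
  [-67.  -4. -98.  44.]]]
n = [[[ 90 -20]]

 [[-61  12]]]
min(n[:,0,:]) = -61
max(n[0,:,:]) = 90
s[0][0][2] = -76.0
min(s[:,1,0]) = -98.0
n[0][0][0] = 90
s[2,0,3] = -58.0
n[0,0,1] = -20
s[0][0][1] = 86.0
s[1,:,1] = [-87.0, -84.0]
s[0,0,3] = 68.0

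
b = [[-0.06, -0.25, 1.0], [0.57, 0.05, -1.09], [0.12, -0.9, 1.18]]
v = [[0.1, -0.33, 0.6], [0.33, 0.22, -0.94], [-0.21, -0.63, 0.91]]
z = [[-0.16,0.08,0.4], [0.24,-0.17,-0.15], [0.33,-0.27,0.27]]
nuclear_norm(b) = 2.97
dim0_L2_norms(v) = [0.4, 0.74, 1.44]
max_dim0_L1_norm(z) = 0.82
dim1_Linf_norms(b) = [1.0, 1.09, 1.18]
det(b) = -0.26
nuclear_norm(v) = 2.15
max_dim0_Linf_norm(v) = 0.94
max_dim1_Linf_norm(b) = 1.18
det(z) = 0.00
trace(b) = 1.17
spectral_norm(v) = 1.63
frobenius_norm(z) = 0.75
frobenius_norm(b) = 2.19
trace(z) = -0.06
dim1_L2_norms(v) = [0.69, 1.02, 1.13]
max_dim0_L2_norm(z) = 0.51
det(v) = -0.10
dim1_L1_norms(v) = [1.03, 1.49, 1.75]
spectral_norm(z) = 0.55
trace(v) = 1.23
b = v + z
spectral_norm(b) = 2.05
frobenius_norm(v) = 1.67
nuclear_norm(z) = 1.06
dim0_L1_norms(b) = [0.75, 1.2, 3.27]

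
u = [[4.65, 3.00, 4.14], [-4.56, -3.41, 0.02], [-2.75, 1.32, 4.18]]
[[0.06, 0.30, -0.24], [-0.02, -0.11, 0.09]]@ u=[[-0.43, -1.16, -0.75],[0.16, 0.43, 0.29]]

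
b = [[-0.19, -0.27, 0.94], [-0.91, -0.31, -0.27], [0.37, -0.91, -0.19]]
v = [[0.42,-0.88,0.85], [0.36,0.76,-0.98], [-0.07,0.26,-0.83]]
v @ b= [[1.04, -0.61, 0.47],[-1.12, 0.56, 0.32],[-0.53, 0.69, 0.02]]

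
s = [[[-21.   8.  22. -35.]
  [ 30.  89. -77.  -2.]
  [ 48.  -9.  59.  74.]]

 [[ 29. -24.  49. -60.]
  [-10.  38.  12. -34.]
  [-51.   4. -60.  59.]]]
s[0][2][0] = 48.0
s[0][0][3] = -35.0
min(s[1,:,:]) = -60.0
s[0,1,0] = 30.0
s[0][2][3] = 74.0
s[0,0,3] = -35.0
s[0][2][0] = 48.0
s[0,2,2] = 59.0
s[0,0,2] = 22.0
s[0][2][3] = 74.0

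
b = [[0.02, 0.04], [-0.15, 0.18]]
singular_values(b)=[0.24, 0.04]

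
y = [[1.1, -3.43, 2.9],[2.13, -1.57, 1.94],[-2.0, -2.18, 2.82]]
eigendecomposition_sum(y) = [[0.57+1.80j, -1.73+0.30j, 1.44-0.36j], [(1.34+0.91j), -1.00+1.13j, 0.77-1.01j], [(-0.67+1.55j), (-1.34-0.81j), (1.18+0.6j)]] + [[0.57-1.80j, -1.73-0.30j, (1.44+0.36j)], [(1.34-0.91j), -1.00-1.13j, 0.77+1.01j], [-0.67-1.55j, -1.34+0.81j, (1.18-0.6j)]] + [[(-0.04+0j), (0.03-0j), 0.03+0.00j], [(-0.55+0j), 0.43-0.00j, 0.39+0.00j], [-0.65+0.00j, (0.51-0j), (0.46+0j)]]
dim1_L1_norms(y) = [7.43, 5.64, 7.0]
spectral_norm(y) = 6.25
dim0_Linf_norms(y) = [2.13, 3.43, 2.9]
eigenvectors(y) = [[(0.63+0j), 0.63-0.00j, (0.04+0j)], [0.42-0.33j, 0.42+0.33j, (0.65+0j)], [0.42+0.37j, 0.42-0.37j, (0.76+0j)]]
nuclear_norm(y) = 9.91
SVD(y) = [[-0.73, -0.21, -0.65], [-0.43, -0.59, 0.68], [-0.53, 0.78, 0.34]] @ diag([6.24797137733555, 3.079591702192917, 0.5779866916982266]) @ [[-0.11, 0.69, -0.71], [-0.99, -0.01, 0.14], [0.09, 0.72, 0.69]]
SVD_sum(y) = [[0.48,-3.17,3.25], [0.29,-1.87,1.92], [0.35,-2.3,2.36]] + [[0.65,0.01,-0.09], [1.81,0.02,-0.25], [-2.37,-0.03,0.33]] + [[-0.03, -0.27, -0.26], [0.03, 0.28, 0.27], [0.02, 0.14, 0.14]]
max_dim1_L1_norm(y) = 7.43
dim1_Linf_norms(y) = [3.43, 2.13, 2.82]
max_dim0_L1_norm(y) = 7.66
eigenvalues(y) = [(0.75+3.53j), (0.75-3.53j), (0.86+0j)]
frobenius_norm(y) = 6.99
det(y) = 11.12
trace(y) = 2.35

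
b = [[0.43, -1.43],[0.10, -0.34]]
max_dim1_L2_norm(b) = 1.49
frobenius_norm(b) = 1.53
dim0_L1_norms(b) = [0.53, 1.77]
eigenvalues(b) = [0.12, -0.03]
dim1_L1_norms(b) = [1.86, 0.44]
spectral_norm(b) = 1.53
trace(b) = 0.09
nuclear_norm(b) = 1.54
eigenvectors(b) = [[0.98,0.95], [0.21,0.30]]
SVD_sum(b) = [[0.43, -1.43], [0.10, -0.34]] + [[0.00, 0.0], [-0.00, -0.0]]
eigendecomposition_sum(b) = [[0.37, -1.16],[0.08, -0.25]] + [[0.06, -0.27],[0.02, -0.09]]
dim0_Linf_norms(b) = [0.43, 1.43]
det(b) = -0.00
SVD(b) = [[-0.97,-0.23], [-0.23,0.97]] @ diag([1.5347298304701935, 0.0020850575368171675]) @ [[-0.29, 0.96], [-0.96, -0.29]]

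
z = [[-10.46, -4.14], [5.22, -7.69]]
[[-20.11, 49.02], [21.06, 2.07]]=z @ [[2.37, -3.61], [-1.13, -2.72]]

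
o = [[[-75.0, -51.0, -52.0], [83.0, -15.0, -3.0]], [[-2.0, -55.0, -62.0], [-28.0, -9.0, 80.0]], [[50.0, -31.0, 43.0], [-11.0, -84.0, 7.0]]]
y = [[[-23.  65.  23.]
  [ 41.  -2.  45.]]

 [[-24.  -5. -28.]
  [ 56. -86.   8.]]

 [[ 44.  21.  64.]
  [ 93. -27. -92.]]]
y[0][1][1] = -2.0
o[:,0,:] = [[-75.0, -51.0, -52.0], [-2.0, -55.0, -62.0], [50.0, -31.0, 43.0]]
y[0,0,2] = 23.0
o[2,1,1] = -84.0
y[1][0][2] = -28.0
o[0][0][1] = -51.0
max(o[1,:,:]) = 80.0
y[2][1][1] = -27.0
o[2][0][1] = -31.0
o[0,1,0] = 83.0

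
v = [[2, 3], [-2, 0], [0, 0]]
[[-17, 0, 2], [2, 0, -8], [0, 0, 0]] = v @ [[-1, 0, 4], [-5, 0, -2]]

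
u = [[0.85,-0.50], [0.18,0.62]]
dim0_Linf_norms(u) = [0.85, 0.62]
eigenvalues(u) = [(0.74+0.28j), (0.74-0.28j)]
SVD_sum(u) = [[0.75, -0.62],[-0.2, 0.16]] + [[0.10, 0.12],[0.38, 0.46]]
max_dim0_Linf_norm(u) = 0.85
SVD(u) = [[-0.97,0.25], [0.25,0.97]] @ diag([1.0068708340745096, 0.6127896241697487]) @ [[-0.77, 0.64], [0.64, 0.77]]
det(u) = 0.62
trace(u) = 1.47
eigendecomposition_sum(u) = [[0.43-0.01j, (-0.25+0.66j)], [0.09-0.24j, 0.31+0.29j]] + [[0.43+0.01j,-0.25-0.66j], [(0.09+0.24j),(0.31-0.29j)]]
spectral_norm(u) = 1.01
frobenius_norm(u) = 1.18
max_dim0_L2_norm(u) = 0.87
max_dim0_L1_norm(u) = 1.12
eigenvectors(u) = [[0.86+0.00j,(0.86-0j)],  [0.20-0.48j,0.20+0.48j]]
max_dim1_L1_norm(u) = 1.35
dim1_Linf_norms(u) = [0.85, 0.62]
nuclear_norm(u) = 1.62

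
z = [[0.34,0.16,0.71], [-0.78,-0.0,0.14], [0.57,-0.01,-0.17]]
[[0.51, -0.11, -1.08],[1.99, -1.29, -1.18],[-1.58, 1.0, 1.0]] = z @ [[-2.19, 1.49, 1.13], [-1.20, 0.12, 0.3], [2.04, -0.9, -2.13]]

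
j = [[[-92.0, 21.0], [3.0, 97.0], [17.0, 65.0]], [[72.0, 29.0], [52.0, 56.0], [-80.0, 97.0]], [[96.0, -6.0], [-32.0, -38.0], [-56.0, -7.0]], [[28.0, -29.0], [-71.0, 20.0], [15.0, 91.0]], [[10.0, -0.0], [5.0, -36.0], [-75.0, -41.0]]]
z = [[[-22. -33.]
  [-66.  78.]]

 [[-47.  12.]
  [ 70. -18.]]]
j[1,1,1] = 56.0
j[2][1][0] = -32.0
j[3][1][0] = -71.0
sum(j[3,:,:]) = 54.0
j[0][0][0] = -92.0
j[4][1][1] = -36.0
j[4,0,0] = 10.0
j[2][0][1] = -6.0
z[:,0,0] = [-22.0, -47.0]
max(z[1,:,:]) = 70.0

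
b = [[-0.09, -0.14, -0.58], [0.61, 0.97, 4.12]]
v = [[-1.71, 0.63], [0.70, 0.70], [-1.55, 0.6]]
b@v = [[0.95,-0.50], [-6.75,3.54]]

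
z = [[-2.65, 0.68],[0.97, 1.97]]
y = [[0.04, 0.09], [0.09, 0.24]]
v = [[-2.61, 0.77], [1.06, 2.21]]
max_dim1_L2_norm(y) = 0.26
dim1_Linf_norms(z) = [2.65, 1.97]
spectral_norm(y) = 0.27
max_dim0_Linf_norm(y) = 0.24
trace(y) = 0.28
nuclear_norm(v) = 5.16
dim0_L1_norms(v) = [3.67, 2.98]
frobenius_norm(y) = 0.27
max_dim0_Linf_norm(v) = 2.61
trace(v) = -0.40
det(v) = -6.58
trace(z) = -0.68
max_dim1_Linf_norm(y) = 0.24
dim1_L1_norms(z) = [3.33, 2.94]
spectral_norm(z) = 2.82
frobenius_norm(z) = 3.51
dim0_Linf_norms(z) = [2.65, 1.97]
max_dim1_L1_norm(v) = 3.38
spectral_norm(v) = 2.82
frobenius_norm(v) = 3.66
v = z + y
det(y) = 0.00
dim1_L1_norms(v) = [3.38, 3.27]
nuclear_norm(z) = 4.91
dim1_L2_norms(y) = [0.1, 0.26]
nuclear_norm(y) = 0.28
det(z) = -5.88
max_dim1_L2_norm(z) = 2.74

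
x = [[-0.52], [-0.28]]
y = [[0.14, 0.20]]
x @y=[[-0.07, -0.10], [-0.04, -0.06]]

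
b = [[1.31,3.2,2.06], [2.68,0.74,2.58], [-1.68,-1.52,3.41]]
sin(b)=[[-3.12, -2.24, -5.58], [-1.43, -2.45, -5.34], [3.85, 3.7, -3.32]]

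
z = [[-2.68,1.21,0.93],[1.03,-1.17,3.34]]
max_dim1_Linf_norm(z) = 3.34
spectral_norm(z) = 3.72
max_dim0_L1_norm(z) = 4.27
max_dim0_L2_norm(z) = 3.47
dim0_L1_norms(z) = [3.71, 2.38, 4.27]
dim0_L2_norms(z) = [2.87, 1.68, 3.47]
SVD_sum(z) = [[-0.39, 0.34, -0.72], [1.59, -1.38, 2.93]] + [[-2.29,0.87,1.65], [-0.56,0.21,0.41]]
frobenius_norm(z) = 4.81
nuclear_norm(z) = 6.76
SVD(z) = [[-0.24, 0.97], [0.97, 0.24]] @ diag([3.7214622603281047, 3.0409733055312467]) @ [[0.44, -0.38, 0.81], [-0.77, 0.29, 0.56]]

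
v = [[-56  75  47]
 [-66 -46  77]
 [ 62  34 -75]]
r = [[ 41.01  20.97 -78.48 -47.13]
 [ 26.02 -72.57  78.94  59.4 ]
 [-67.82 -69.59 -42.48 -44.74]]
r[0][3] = -47.13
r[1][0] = 26.02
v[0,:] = [-56, 75, 47]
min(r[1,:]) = -72.57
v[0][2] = 47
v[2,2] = -75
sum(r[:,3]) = -32.470000000000006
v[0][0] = -56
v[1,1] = -46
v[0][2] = 47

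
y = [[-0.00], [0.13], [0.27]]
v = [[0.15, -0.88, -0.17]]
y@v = [[0.0, 0.0, 0.0], [0.02, -0.11, -0.02], [0.04, -0.24, -0.05]]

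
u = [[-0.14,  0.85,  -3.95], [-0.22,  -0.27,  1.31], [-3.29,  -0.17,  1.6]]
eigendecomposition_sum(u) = [[1.68, 0.4, -2.29], [-0.66, -0.16, 0.90], [-2.03, -0.48, 2.75]] + [[-1.82, 0.45, -1.66],  [0.45, -0.11, 0.41],  [-1.26, 0.31, -1.15]] + [[-0.00, -0.00, 0.0], [-0.0, -0.00, 0.00], [-0.0, -0.00, 0.00]]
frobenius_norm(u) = 5.62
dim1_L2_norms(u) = [4.04, 1.36, 3.66]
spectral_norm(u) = 4.77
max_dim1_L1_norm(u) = 5.06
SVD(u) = [[0.77, 0.57, -0.29], [-0.28, -0.11, -0.96], [-0.58, 0.81, 0.08]] @ diag([4.773059777665579, 2.9686523802934595, 0.0018449414608579242]) @ [[0.39, 0.17, -0.91], [-0.92, 0.13, -0.37], [0.05, 0.98, 0.21]]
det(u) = 0.03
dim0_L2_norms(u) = [3.3, 0.91, 4.46]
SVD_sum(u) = [[1.42, 0.63, -3.32], [-0.51, -0.23, 1.19], [-1.07, -0.48, 2.49]] + [[-1.56, 0.22, -0.63], [0.29, -0.04, 0.12], [-2.22, 0.31, -0.89]] + [[-0.00, -0.0, -0.00], [-0.00, -0.0, -0.0], [0.00, 0.00, 0.0]]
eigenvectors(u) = [[-0.62, 0.81, -0.05],[0.24, -0.20, -0.98],[0.75, 0.56, -0.21]]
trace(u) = 1.19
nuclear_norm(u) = 7.74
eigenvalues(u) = [4.28, -3.09, -0.0]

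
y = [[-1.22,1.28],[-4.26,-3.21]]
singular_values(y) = [5.34, 1.76]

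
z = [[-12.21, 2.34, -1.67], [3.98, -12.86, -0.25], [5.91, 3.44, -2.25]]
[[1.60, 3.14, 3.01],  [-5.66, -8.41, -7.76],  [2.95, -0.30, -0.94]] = z @ [[0.03,-0.21,-0.23], [0.46,0.58,0.52], [-0.53,0.47,0.61]]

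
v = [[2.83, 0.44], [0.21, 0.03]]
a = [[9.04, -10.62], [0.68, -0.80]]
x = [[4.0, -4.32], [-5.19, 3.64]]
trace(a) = 8.24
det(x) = -7.86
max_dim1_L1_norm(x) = 8.83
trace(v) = 2.86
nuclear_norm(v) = 2.87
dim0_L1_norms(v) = [3.04, 0.47]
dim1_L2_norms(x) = [5.89, 6.34]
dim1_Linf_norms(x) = [4.32, 5.19]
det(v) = -0.01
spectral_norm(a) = 13.99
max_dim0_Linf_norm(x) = 5.19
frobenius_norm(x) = 8.65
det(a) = -0.01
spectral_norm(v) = 2.87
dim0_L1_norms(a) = [9.72, 11.42]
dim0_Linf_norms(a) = [9.04, 10.62]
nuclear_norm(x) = 9.52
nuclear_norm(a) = 13.99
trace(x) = 7.64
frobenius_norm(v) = 2.87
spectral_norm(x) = 8.60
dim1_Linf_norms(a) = [10.62, 0.8]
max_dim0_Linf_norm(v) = 2.83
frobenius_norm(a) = 13.99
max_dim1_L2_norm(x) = 6.34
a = v @ x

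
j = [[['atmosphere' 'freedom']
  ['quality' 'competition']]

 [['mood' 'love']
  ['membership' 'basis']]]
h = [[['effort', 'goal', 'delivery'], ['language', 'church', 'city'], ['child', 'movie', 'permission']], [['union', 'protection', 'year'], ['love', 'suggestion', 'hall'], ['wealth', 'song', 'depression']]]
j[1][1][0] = 'membership'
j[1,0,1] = 'love'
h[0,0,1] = 'goal'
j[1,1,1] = 'basis'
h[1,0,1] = 'protection'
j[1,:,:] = [['mood', 'love'], ['membership', 'basis']]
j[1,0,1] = 'love'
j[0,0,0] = 'atmosphere'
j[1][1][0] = 'membership'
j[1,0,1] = 'love'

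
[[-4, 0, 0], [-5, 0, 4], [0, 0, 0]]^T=[[-4, -5, 0], [0, 0, 0], [0, 4, 0]]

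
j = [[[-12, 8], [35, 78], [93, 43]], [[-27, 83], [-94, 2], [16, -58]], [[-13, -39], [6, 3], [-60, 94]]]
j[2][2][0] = -60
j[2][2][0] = -60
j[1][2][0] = 16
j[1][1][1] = 2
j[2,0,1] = -39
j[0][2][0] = 93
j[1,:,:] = [[-27, 83], [-94, 2], [16, -58]]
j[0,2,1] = 43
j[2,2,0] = -60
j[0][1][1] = 78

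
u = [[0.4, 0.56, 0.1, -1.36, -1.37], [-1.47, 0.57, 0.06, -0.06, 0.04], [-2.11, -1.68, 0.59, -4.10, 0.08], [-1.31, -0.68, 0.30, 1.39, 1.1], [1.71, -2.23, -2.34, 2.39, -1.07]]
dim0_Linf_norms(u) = [2.11, 2.23, 2.34, 4.1, 1.37]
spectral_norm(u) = 5.92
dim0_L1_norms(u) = [7.0, 5.72, 3.39, 9.3, 3.66]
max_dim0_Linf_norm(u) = 4.1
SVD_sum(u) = [[-0.41, 0.05, 0.29, -0.74, 0.07], [-0.35, 0.05, 0.25, -0.64, 0.06], [-2.02, 0.26, 1.43, -3.66, 0.34], [0.19, -0.02, -0.13, 0.34, -0.03], [1.69, -0.22, -1.2, 3.06, -0.28]] + [[0.14, -0.46, -0.27, -0.24, -0.24], [-0.16, 0.53, 0.31, 0.27, 0.27], [0.42, -1.41, -0.82, -0.72, -0.73], [-0.18, 0.60, 0.35, 0.30, 0.31], [0.52, -1.75, -1.02, -0.90, -0.91]] + [[0.98, 0.92, 0.06, -0.52, -0.76], [-0.33, -0.31, -0.02, 0.18, 0.26], [-0.55, -0.52, -0.03, 0.29, 0.43], [-1.27, -1.19, -0.08, 0.68, 0.99], [-0.35, -0.33, -0.02, 0.19, 0.27]] + [[-0.3, 0.13, -0.18, 0.08, -0.3], [-0.63, 0.27, -0.37, 0.16, -0.62], [0.04, -0.02, 0.02, -0.01, 0.04], [-0.04, 0.02, -0.03, 0.01, -0.04], [-0.15, 0.07, -0.09, 0.04, -0.15]] + [[-0.00, -0.08, 0.2, 0.06, -0.13],[0.0, 0.04, -0.11, -0.03, 0.07],[0.0, 0.01, -0.01, -0.00, 0.01],[-0.0, -0.08, 0.19, 0.06, -0.12],[0.00, 0.0, -0.01, -0.00, 0.01]]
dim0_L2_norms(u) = [3.38, 2.98, 2.43, 5.13, 2.06]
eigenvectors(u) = [[-0.39+0.00j,-0.26-0.06j,-0.26+0.06j,0.24+0.00j,(-0.43+0j)],[-0.21+0.00j,0.01-0.19j,(0.01+0.19j),(-0.48+0j),0.28+0.00j],[-0.26+0.00j,(0.65+0j),(0.65-0j),(0.81+0j),(-0.66+0j)],[(0.11+0j),(0.22-0.21j),0.22+0.21j,-0.05+0.00j,0.44+0.00j],[-0.85+0.00j,-0.35+0.51j,(-0.35-0.51j),(-0.23+0j),(0.33+0j)]]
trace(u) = 1.88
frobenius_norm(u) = 7.54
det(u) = -26.23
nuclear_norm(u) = 13.80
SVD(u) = [[0.15, 0.19, 0.56, 0.42, -0.67],[0.13, -0.22, -0.19, 0.88, 0.36],[0.75, 0.58, -0.31, -0.05, 0.04],[-0.07, -0.24, -0.72, 0.06, -0.64],[-0.63, 0.72, -0.20, 0.21, 0.03]] @ diag([5.922713901969253, 3.4032554308129965, 2.940391866580468, 1.1532565584434198, 0.3838065781310271]) @ [[-0.46, 0.06, 0.32, -0.82, 0.08],[0.21, -0.71, -0.41, -0.37, -0.37],[0.6, 0.56, 0.04, -0.32, -0.47],[-0.62, 0.27, -0.36, 0.16, -0.62],[0.02, 0.31, -0.77, -0.24, 0.5]]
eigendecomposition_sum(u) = [[-0.54+0.00j,-0.56-0.00j,-0.31+0.00j,(-0.33+0j),-0.41-0.00j], [-0.29+0.00j,-0.30-0.00j,(-0.17+0j),-0.18+0.00j,(-0.22-0j)], [(-0.36+0j),-0.37-0.00j,(-0.21+0j),-0.22+0.00j,-0.27-0.00j], [0.16-0.00j,0.17+0.00j,0.09-0.00j,(0.1-0j),0.12+0.00j], [(-1.19+0j),(-1.24-0j),-0.70+0.00j,-0.73+0.00j,(-0.91-0j)]] + [[0.40+0.55j, (0.29-0.26j), (0.02-0.32j), 0.39+0.27j, -0.21-0.05j], [-0.32+0.35j, 0.22+0.16j, (0.22-0.03j), (-0.13+0.31j), 0.01-0.15j], [(-1.28-1.07j), (-0.53+0.8j), (0.14+0.77j), (-1.1-0.42j), 0.52+0.00j], [(-0.79+0.06j), 0.08+0.45j, 0.30+0.22j, -0.51+0.22j, 0.18-0.17j], [1.54-0.43j, -0.34-0.85j, (-0.68-0.31j), (0.92-0.64j), (-0.28+0.41j)]] + [[0.40-0.55j, (0.29+0.26j), (0.02+0.32j), 0.39-0.27j, -0.21+0.05j], [-0.32-0.35j, (0.22-0.16j), 0.22+0.03j, -0.13-0.31j, (0.01+0.15j)], [-1.28+1.07j, (-0.53-0.8j), (0.14-0.77j), (-1.1+0.42j), 0.52-0.00j], [-0.79-0.06j, (0.08-0.45j), (0.3-0.22j), -0.51-0.22j, (0.18+0.17j)], [1.54+0.43j, -0.34+0.85j, (-0.68+0.31j), 0.92+0.64j, (-0.28-0.41j)]] + [[(0.32+0j), (-0.57-0j), (-0.02+0j), (0.58+0j), 0.08+0.00j], [(-0.65-0j), 1.16+0.00j, (0.05-0j), (-1.2-0j), (-0.16-0j)], [(1.09+0j), -1.94-0.00j, (-0.08+0j), (2+0j), (0.27+0j)], [(-0.07-0j), 0.12+0.00j, 0.00-0.00j, (-0.12-0j), -0.02-0.00j], [(-0.31-0j), 0.55+0.00j, 0.02-0.00j, -0.57-0.00j, (-0.08-0j)]] + [[-0.18-0.00j,  1.11+0.00j,  0.39+0.00j,  (-2.4-0j),  (-0.63-0j)], [(0.12+0j),  -0.73-0.00j,  (-0.26-0j),  1.58+0.00j,  (0.41+0j)], [(-0.27-0j),  1.70+0.00j,  (0.6+0j),  (-3.67-0j),  -0.96-0.00j], [0.18+0.00j,  -1.13-0.00j,  (-0.4-0j),  2.44+0.00j,  (0.64+0j)], [(0.14+0j),  -0.85-0.00j,  (-0.3-0j),  (1.84+0j),  0.48+0.00j]]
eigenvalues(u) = [(-1.87+0j), (-0.04+2.11j), (-0.04-2.11j), (1.2+0j), (2.62+0j)]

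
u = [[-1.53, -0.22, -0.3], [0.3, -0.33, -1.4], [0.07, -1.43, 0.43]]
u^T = [[-1.53, 0.3, 0.07], [-0.22, -0.33, -1.43], [-0.30, -1.4, 0.43]]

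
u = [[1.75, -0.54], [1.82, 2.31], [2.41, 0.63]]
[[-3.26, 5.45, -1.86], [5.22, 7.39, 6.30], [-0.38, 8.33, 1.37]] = u @[[-0.94, 3.3, -0.18], [3.0, 0.60, 2.87]]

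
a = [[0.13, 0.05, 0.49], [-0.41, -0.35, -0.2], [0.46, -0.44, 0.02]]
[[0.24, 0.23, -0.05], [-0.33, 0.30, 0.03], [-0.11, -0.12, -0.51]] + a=[[0.37, 0.28, 0.44],[-0.74, -0.05, -0.17],[0.35, -0.56, -0.49]]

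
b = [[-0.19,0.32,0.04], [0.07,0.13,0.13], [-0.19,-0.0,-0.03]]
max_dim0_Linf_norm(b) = 0.32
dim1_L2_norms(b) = [0.37, 0.2, 0.19]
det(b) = -0.01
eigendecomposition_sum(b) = [[(-0.19+0j), 0.15+0.00j, (-0.05+0j)], [(0.08-0j), (-0.06-0j), (0.02-0j)], [-0.14+0.00j, (0.11+0j), (-0.03+0j)]] + [[0.00+0.03j, (0.09-0.04j), 0.04-0.06j], [(-0+0.03j), 0.09-0.02j, 0.06-0.05j], [-0.02-0.03j, (-0.06+0.09j), 0.00+0.09j]] + [[0.00-0.03j, 0.09+0.04j, (0.04+0.06j)], [(-0-0.03j), 0.09+0.02j, 0.06+0.05j], [-0.02+0.03j, (-0.06-0.09j), 0.00-0.09j]]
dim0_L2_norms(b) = [0.28, 0.35, 0.14]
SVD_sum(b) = [[-0.2, 0.31, 0.06], [-0.05, 0.08, 0.01], [-0.05, 0.08, 0.01]] + [[-0.00, -0.00, -0.0], [0.13, 0.07, 0.08], [-0.13, -0.06, -0.08]] + [[0.01, 0.01, -0.02],[-0.01, -0.01, 0.03],[-0.01, -0.02, 0.03]]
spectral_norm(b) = 0.40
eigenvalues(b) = [(-0.29+0j), (0.1+0.1j), (0.1-0.1j)]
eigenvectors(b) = [[(0.77+0j), -0.43-0.32j, (-0.43+0.32j)], [-0.30+0.00j, -0.37-0.42j, -0.37+0.42j], [(0.57+0j), 0.63+0.00j, 0.63-0.00j]]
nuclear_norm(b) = 0.69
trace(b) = -0.09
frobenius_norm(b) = 0.46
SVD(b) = [[-0.94, 0.00, -0.33], [-0.23, -0.72, 0.65], [-0.24, 0.69, 0.68]] @ diag([0.3965248361711851, 0.23467150896004074, 0.05913828862786191]) @ [[0.53, -0.84, -0.15], [-0.78, -0.4, -0.49], [-0.35, -0.38, 0.86]]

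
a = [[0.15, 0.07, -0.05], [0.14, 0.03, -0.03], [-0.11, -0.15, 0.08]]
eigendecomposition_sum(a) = [[0.14+0.00j, 0.08+0.00j, -0.05+0.00j], [0.11+0.00j, (0.06+0j), -0.04+0.00j], [-0.17+0.00j, -0.09+0.00j, 0.06+0.00j]] + [[0j, -0.00-0.00j, 0.00+0.00j], [0.02+0.00j, (-0.01+0j), 0.00+0.00j], [(0.03+0.01j), -0.03-0.01j, (0.01+0.01j)]] + [[0.00-0.00j, -0.00+0.00j, -0j],  [(0.02-0j), -0.01-0.00j, 0.00-0.00j],  [0.03-0.01j, -0.03+0.01j, 0.01-0.01j]]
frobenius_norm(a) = 0.30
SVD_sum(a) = [[0.13,0.09,-0.06], [0.11,0.07,-0.04], [-0.15,-0.1,0.06]] + [[0.02, -0.02, 0.01], [0.03, -0.04, 0.01], [0.04, -0.05, 0.02]] + [[-0.00, -0.0, -0.0], [0.0, 0.00, 0.00], [-0.00, -0.0, -0.00]]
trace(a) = 0.26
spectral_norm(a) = 0.29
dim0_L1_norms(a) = [0.4, 0.25, 0.16]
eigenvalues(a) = [(0.26+0j), (-0+0.01j), (-0-0.01j)]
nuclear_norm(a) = 0.38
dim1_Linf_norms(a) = [0.15, 0.14, 0.15]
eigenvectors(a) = [[(0.57+0j), 0.10+0.04j, (0.1-0.04j)], [(0.43+0j), (0.42-0.08j), (0.42+0.08j)], [(-0.7+0j), 0.90+0.00j, (0.9-0j)]]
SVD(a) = [[-0.59, -0.31, 0.75], [-0.47, -0.63, -0.62], [0.66, -0.71, 0.23]] @ diag([0.29022471939578864, 0.08982865381245085, 0.0006520781231069195]) @ [[-0.78, -0.53, 0.33], [-0.62, 0.74, -0.26], [-0.11, -0.4, -0.91]]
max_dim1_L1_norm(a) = 0.34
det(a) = 0.00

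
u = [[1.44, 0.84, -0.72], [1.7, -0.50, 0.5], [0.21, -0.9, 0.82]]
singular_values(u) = [2.24, 1.79, 0.0]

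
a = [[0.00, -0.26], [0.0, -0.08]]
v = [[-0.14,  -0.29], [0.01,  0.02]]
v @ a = [[0.0, 0.06], [0.0, -0.00]]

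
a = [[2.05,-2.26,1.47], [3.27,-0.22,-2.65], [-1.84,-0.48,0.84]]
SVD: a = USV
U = [[-0.30,0.95,-0.01],[-0.86,-0.27,0.43],[0.4,0.14,0.90]]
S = [4.77, 3.21, 0.7]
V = [[-0.88, 0.14, 0.46], [0.25, -0.67, 0.7], [-0.41, -0.73, -0.55]]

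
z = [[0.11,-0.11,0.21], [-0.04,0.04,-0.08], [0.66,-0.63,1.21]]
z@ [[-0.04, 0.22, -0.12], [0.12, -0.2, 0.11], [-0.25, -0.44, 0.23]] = [[-0.07, -0.05, 0.02],[0.03, 0.02, -0.01],[-0.40, -0.26, 0.13]]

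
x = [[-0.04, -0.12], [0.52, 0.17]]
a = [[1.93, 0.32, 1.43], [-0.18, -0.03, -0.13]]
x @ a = [[-0.06, -0.01, -0.04], [0.97, 0.16, 0.72]]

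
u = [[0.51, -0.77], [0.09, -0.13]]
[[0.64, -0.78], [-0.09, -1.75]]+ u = [[1.15, -1.55], [0.0, -1.88]]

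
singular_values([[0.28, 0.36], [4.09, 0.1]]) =[4.1, 0.35]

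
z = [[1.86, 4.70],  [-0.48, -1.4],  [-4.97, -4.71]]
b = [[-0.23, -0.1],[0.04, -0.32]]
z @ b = [[-0.24, -1.69],  [0.05, 0.5],  [0.95, 2.00]]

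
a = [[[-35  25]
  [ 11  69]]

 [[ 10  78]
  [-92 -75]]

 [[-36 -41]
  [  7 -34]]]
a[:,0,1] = [25, 78, -41]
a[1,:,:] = [[10, 78], [-92, -75]]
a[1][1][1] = -75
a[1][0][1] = 78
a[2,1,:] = [7, -34]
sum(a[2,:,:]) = -104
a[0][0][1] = 25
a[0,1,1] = 69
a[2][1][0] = 7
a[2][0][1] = -41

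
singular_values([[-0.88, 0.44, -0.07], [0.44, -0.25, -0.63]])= [1.14, 0.58]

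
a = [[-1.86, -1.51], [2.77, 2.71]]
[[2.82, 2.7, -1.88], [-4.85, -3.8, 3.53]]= a @ [[-0.39, -1.84, -0.29], [-1.39, 0.48, 1.60]]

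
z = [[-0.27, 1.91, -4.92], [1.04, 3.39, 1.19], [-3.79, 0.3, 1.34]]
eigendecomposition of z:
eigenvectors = [[0.80, -0.66, -0.3], [-0.2, 0.13, 0.78], [0.56, 0.74, 0.55]]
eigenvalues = [-4.18, 4.81, 3.83]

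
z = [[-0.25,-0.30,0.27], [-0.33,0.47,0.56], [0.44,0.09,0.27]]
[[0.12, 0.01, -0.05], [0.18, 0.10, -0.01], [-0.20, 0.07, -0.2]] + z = [[-0.13, -0.29, 0.22], [-0.15, 0.57, 0.55], [0.24, 0.16, 0.07]]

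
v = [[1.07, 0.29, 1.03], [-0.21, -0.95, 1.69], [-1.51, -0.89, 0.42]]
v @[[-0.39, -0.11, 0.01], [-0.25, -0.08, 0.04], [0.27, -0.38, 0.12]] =[[-0.21,-0.53,0.15], [0.78,-0.54,0.16], [0.92,0.08,-0.00]]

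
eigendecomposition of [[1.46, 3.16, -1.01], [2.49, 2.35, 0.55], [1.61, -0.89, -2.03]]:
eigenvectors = [[0.68+0.00j,0.20+0.46j,0.20-0.46j],[0.73+0.00j,(-0.13-0.34j),(-0.13+0.34j)],[0.07+0.00j,(0.79+0j),(0.79-0j)]]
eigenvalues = [(4.73+0j), (-1.48+1.32j), (-1.48-1.32j)]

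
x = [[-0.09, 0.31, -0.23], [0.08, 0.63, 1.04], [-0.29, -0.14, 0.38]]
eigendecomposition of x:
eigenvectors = [[(-0.87+0j), 0.22-0.27j, 0.22+0.27j], [0.39+0.00j, 0.85+0.00j, 0.85-0.00j], [(-0.29+0j), -0.03+0.39j, (-0.03-0.39j)]]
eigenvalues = [(-0.31+0j), (0.61+0.45j), (0.61-0.45j)]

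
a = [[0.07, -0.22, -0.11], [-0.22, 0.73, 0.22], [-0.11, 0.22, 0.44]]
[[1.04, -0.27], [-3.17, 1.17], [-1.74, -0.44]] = a@[[2.36,  3.34], [-3.09,  3.14], [-1.81,  -1.74]]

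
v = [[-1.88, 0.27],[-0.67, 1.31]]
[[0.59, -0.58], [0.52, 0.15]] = v @[[-0.28, 0.35], [0.25, 0.29]]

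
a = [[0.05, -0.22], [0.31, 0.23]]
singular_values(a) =[0.4, 0.2]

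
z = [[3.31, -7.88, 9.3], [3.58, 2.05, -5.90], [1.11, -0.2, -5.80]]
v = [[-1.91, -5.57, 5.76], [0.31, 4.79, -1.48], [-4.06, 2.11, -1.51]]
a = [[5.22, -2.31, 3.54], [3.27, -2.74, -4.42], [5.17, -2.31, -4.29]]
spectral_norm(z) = 14.38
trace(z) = -0.44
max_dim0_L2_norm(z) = 12.45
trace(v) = 1.37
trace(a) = -1.81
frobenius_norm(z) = 15.69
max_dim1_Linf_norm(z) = 9.3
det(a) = 51.85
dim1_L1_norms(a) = [11.07, 10.43, 11.77]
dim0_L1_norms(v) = [6.28, 12.47, 8.75]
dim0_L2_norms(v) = [4.5, 7.64, 6.14]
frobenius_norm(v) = 10.78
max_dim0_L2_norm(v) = 7.64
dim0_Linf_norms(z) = [3.58, 7.88, 9.3]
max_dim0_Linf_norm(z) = 9.3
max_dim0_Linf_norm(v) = 5.76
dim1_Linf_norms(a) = [5.22, 4.42, 5.17]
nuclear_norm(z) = 22.44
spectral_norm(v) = 9.60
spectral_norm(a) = 9.67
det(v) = 87.56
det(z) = -183.10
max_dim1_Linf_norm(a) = 5.22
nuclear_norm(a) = 16.78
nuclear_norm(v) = 16.11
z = a + v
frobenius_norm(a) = 11.55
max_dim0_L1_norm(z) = 21.0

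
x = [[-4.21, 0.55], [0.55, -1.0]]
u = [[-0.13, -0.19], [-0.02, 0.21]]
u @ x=[[0.44, 0.12], [0.2, -0.22]]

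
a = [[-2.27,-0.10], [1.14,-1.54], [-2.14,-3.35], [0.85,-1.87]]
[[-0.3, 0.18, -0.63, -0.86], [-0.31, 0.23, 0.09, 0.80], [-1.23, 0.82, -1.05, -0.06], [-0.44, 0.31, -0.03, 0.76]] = a@ [[0.12, -0.07, 0.27, 0.39],[0.29, -0.20, 0.14, -0.23]]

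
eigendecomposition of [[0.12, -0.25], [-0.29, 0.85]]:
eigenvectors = [[-0.94, 0.29], [-0.33, -0.96]]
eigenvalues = [0.03, 0.94]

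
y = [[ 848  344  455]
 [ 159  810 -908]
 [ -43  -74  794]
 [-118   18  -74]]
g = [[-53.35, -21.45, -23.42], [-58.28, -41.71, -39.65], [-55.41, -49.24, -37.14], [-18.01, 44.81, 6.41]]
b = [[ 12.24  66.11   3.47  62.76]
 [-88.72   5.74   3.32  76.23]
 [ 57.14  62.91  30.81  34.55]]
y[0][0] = 848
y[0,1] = 344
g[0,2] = -23.42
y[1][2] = -908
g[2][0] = -55.41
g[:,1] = [-21.45, -41.71, -49.24, 44.81]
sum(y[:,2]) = 267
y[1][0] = 159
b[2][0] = 57.14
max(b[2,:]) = 62.91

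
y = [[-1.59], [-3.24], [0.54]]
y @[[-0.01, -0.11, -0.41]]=[[0.02, 0.17, 0.65], [0.03, 0.36, 1.33], [-0.01, -0.06, -0.22]]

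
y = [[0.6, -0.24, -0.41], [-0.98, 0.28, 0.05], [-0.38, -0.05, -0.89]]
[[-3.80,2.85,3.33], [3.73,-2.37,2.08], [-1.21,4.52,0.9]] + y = [[-3.2,2.61,2.92],  [2.75,-2.09,2.13],  [-1.59,4.47,0.01]]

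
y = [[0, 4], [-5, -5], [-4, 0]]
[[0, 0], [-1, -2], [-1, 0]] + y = [[0, 4], [-6, -7], [-5, 0]]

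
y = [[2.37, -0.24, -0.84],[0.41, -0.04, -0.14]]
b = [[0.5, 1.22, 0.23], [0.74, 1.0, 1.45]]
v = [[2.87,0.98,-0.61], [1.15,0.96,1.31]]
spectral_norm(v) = 3.35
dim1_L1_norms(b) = [1.95, 3.19]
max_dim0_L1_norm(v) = 4.02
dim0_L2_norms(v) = [3.09, 1.37, 1.45]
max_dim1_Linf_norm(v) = 2.87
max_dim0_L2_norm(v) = 3.09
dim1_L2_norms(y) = [2.53, 0.44]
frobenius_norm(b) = 2.33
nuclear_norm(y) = 2.57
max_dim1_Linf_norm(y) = 2.37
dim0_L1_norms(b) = [1.24, 2.22, 1.68]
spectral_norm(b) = 2.20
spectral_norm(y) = 2.56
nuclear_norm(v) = 4.87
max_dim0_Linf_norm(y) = 2.37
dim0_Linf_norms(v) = [2.87, 0.98, 1.31]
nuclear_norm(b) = 2.97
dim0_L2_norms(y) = [2.41, 0.24, 0.85]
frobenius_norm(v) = 3.68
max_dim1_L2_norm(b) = 1.91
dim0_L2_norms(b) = [0.89, 1.58, 1.47]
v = b + y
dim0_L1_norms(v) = [4.02, 1.94, 1.92]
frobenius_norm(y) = 2.56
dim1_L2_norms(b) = [1.34, 1.91]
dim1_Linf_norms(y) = [2.37, 0.41]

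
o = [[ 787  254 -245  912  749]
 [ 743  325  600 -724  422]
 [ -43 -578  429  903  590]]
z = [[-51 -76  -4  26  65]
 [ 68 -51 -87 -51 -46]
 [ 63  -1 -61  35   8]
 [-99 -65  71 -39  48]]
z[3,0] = -99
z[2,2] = -61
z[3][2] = 71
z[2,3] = 35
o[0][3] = 912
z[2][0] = 63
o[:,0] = [787, 743, -43]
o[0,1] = 254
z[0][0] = -51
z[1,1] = -51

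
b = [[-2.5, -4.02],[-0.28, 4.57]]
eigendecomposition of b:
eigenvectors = [[-1.00, 0.49], [-0.04, -0.87]]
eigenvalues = [-2.66, 4.73]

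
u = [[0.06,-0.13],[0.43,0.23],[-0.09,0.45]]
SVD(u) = [[0.16, 0.27], [-0.73, 0.68], [-0.66, -0.68]] @ diag([0.5455639748378773, 0.4138356550118611]) @ [[-0.45, -0.89], [0.89, -0.45]]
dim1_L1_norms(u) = [0.19, 0.66, 0.54]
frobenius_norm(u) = 0.68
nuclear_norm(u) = 0.96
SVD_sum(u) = [[-0.04, -0.08], [0.18, 0.36], [0.16, 0.32]] + [[0.1, -0.05], [0.25, -0.13], [-0.25, 0.13]]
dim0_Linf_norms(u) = [0.43, 0.45]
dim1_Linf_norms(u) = [0.13, 0.43, 0.45]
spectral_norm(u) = 0.55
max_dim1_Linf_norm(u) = 0.45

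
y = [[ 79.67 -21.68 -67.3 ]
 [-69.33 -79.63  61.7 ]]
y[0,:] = [79.67, -21.68, -67.3]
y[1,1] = -79.63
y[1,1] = -79.63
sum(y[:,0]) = 10.340000000000003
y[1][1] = -79.63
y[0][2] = -67.3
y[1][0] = -69.33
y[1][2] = 61.7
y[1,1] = -79.63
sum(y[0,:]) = -9.309999999999995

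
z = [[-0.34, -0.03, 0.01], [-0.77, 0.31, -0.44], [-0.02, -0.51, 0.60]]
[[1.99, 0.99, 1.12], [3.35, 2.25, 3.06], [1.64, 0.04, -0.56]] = z @ [[-5.76, -2.90, -3.09], [-0.51, -0.01, -3.5], [2.11, -0.04, -4.01]]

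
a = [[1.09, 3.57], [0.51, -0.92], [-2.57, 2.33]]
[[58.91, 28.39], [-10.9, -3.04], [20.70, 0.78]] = a@[[5.41, 5.41], [14.85, 6.3]]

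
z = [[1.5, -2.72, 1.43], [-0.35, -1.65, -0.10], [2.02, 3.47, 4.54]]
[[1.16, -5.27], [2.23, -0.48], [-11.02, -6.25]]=z@[[-0.11,-1.13], [-1.24,0.61], [-1.43,-1.34]]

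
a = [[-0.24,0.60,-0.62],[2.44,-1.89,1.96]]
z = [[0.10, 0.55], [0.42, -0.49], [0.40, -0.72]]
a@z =[[-0.02, 0.02], [0.23, 0.86]]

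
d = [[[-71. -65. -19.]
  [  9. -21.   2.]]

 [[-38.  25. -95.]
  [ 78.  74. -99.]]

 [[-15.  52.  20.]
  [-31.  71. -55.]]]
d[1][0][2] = -95.0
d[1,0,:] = [-38.0, 25.0, -95.0]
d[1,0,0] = -38.0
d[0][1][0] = 9.0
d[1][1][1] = 74.0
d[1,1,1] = 74.0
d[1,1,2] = -99.0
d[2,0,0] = -15.0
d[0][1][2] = 2.0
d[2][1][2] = -55.0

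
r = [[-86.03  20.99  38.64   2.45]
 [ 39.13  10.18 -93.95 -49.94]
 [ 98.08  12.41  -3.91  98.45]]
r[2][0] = 98.08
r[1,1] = 10.18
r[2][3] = 98.45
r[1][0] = 39.13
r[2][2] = -3.91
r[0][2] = 38.64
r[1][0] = 39.13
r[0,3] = 2.45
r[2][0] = 98.08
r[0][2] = 38.64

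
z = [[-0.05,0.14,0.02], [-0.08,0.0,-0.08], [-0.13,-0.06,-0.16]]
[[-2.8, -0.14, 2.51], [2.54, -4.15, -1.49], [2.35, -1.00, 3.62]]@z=[[-0.18, -0.54, -0.45], [0.40, 0.44, 0.62], [-0.51, 0.11, -0.45]]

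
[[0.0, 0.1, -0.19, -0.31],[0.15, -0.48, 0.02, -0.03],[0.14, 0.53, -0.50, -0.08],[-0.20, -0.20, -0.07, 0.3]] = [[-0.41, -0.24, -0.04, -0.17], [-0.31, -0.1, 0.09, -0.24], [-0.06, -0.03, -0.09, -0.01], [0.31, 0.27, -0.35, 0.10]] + [[0.41,0.34,-0.15,-0.14], [0.46,-0.38,-0.07,0.21], [0.20,0.56,-0.41,-0.07], [-0.51,-0.47,0.28,0.2]]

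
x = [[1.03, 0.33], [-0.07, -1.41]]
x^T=[[1.03, -0.07], [0.33, -1.41]]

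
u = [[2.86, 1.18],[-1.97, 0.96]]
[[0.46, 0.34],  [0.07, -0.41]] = u@[[0.07, 0.16],[0.22, -0.1]]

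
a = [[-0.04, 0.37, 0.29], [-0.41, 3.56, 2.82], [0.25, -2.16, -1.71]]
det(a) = 0.00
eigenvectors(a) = [[-0.09+0.00j, -0.70+0.00j, -0.70-0.00j], [-0.85+0.00j, -0.07-0.44j, -0.07+0.44j], [(0.52+0j), -0.01+0.55j, (-0.01-0.55j)]]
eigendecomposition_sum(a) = [[-0.04+0.00j,(0.37+0j),(0.3+0j)],[(-0.41+0j),3.56+0.00j,2.82+0.00j],[0.25+0.00j,-2.16-0.00j,(-1.71-0j)]] + [[0j, -0.00+0.00j, -0.00+0.00j], [-0.00+0.00j, -0.00-0.00j, -0.00-0.00j], [0.00-0.00j, 0j, 0.00+0.00j]] + [[-0j, -0.00-0.00j, -0.00-0.00j], [-0.00-0.00j, (-0+0j), (-0+0j)], [0.00+0.00j, -0j, 0.00-0.00j]]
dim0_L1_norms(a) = [0.7, 6.09, 4.82]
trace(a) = 1.81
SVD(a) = [[-0.09,  0.99,  -0.11], [-0.85,  -0.02,  0.52], [0.52,  0.14,  0.84]] @ diag([5.354333435453928, 0.003451534557176446, 0.0012445438330482902]) @ [[0.09, -0.78, -0.62],[0.75, 0.46, -0.48],[0.66, -0.42, 0.62]]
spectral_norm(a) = 5.35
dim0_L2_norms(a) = [0.48, 4.18, 3.31]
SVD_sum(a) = [[-0.04, 0.37, 0.29], [-0.41, 3.56, 2.82], [0.25, -2.16, -1.71]] + [[0.00, 0.0, -0.00],  [-0.0, -0.0, 0.0],  [0.00, 0.0, -0.0]] + [[-0.00,  0.0,  -0.00], [0.0,  -0.0,  0.00], [0.00,  -0.0,  0.00]]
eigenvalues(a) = [(1.81+0j), 0j, -0j]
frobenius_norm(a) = 5.35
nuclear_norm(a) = 5.36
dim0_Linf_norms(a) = [0.41, 3.56, 2.82]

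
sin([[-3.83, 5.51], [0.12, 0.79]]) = [[0.74, 0.07],  [0.0, 0.80]]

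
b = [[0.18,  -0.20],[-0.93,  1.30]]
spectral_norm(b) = 1.62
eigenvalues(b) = [0.03, 1.45]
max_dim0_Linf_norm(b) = 1.3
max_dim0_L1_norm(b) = 1.5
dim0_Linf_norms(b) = [0.93, 1.3]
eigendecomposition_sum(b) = [[0.03, 0.0], [0.02, 0.00]] + [[0.15, -0.20], [-0.95, 1.30]]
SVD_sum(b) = [[0.16, -0.22], [-0.93, 1.30]] + [[0.02,0.02],[0.00,0.0]]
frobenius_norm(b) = 1.62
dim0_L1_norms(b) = [1.11, 1.5]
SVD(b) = [[-0.17, 0.99],[0.99, 0.17]] @ diag([1.620624188756129, 0.029618217679967987]) @ [[-0.58,  0.81],[0.81,  0.58]]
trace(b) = 1.48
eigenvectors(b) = [[-0.81, 0.16], [-0.59, -0.99]]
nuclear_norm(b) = 1.65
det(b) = 0.05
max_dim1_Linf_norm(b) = 1.3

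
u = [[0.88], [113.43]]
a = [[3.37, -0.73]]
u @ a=[[2.97, -0.64], [382.26, -82.80]]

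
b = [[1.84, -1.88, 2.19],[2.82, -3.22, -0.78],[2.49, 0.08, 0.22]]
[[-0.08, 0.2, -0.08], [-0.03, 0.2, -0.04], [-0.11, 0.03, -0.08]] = b @ [[-0.04,  0.01,  -0.03],  [-0.02,  -0.06,  -0.01],  [-0.02,  0.03,  -0.02]]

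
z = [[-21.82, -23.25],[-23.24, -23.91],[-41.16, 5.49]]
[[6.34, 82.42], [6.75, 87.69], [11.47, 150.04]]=z@[[-0.28, -3.66], [-0.01, -0.11]]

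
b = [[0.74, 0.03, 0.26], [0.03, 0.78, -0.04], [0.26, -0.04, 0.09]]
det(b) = -0.003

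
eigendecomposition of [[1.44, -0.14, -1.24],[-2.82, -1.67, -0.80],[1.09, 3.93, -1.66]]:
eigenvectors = [[(-0.79+0j), 0.18+0.16j, (0.18-0.16j)],[0.53+0.00j, -0.12+0.49j, (-0.12-0.49j)],[(0.33+0j), (0.83+0j), 0.83-0.00j]]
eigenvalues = [(2.05+0j), (-1.97+2.5j), (-1.97-2.5j)]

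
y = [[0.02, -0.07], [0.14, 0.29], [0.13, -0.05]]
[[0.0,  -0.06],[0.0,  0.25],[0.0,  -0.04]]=y@[[0.0, 0.0], [0.00, 0.86]]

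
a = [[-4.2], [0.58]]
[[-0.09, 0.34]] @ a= [[0.58]]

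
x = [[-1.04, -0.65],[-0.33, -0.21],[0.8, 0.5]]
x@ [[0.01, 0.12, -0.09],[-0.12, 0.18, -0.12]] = [[0.07, -0.24, 0.17], [0.02, -0.08, 0.05], [-0.05, 0.19, -0.13]]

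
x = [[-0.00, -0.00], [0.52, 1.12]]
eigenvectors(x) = [[0.0, 0.91], [1.00, -0.42]]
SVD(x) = [[0.00, 1.0], [1.0, 0.00]] @ diag([1.2348279232346508, 0.0]) @ [[0.42, 0.91], [-0.91, 0.42]]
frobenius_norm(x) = 1.23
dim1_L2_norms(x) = [0.0, 1.23]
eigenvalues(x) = [1.12, -0.0]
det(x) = 0.00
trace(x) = 1.12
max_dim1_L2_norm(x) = 1.23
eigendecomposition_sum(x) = [[0.00, 0.00], [0.52, 1.12]] + [[-0.00, -0.0],[0.0, -0.00]]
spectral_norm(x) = 1.23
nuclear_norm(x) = 1.23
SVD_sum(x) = [[0.00, 0.0], [0.52, 1.12]] + [[-0.00,0.0], [0.00,0.0]]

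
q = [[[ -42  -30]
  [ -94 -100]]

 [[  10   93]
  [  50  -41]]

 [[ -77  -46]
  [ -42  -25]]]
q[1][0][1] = 93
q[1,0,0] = 10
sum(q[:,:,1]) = -149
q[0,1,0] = -94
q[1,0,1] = 93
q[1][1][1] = -41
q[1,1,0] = 50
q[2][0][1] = -46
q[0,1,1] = -100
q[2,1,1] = -25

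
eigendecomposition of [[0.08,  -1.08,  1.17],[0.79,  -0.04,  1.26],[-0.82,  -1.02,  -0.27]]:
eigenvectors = [[0.61+0.00j, (0.61-0j), (-0.74+0j)], [(0.35-0.45j), (0.35+0.45j), 0.47+0.00j], [(0.22+0.51j), (0.22-0.51j), 0.48+0.00j]]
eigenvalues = [(-0.12+1.75j), (-0.12-1.75j), 0j]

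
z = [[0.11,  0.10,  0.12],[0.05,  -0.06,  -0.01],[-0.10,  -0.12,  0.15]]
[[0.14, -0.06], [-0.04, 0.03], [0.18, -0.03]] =z@ [[-0.28,  0.12],  [0.26,  -0.31],  [1.21,  -0.36]]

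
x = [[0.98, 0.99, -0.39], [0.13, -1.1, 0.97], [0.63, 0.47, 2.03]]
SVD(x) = [[-0.10, -0.78, -0.62], [0.45, 0.52, -0.72], [0.89, -0.35, 0.30]] @ diag([2.342168157506992, 1.7672516490224321, 0.624635838699474]) @ [[0.22, -0.08, 0.97], [-0.52, -0.85, 0.05], [-0.83, 0.52, 0.23]]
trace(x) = 1.91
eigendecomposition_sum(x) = [[-0.10,-0.06,-0.17], [0.36,0.2,0.60], [1.19,0.66,2.02]] + [[1.07, 0.49, -0.06], [-0.19, -0.09, 0.01], [-0.57, -0.26, 0.03]] + [[0.01, 0.56, -0.16], [-0.03, -1.21, 0.36], [0.0, 0.07, -0.02]]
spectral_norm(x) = 2.34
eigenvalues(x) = [2.12, 1.01, -1.21]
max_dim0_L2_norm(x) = 2.28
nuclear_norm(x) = 4.73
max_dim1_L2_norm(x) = 2.18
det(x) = -2.59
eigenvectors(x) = [[-0.08, 0.87, 0.42], [0.28, -0.16, -0.91], [0.96, -0.46, 0.05]]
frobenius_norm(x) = 3.00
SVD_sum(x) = [[-0.05, 0.02, -0.23],[0.23, -0.08, 1.03],[0.46, -0.16, 2.02]] + [[0.71,1.17,-0.07], [-0.48,-0.79,0.05], [0.32,0.53,-0.03]] + [[0.32, -0.20, -0.09], [0.37, -0.23, -0.1], [-0.15, 0.1, 0.04]]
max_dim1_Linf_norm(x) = 2.03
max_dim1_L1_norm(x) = 3.13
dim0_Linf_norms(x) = [0.98, 1.1, 2.03]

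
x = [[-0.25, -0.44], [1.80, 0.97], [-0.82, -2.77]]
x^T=[[-0.25,  1.80,  -0.82],  [-0.44,  0.97,  -2.77]]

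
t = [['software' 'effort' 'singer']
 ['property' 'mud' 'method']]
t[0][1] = 'effort'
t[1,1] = 'mud'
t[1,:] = ['property', 'mud', 'method']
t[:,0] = ['software', 'property']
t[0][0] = 'software'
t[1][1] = 'mud'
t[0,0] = 'software'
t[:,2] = ['singer', 'method']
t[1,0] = 'property'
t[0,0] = 'software'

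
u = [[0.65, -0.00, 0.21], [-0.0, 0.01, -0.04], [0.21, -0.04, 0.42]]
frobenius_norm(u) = 0.83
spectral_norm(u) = 0.77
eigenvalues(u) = [0.77, 0.3, 0.01]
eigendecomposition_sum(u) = [[0.57, -0.02, 0.34],  [-0.02, 0.00, -0.01],  [0.34, -0.01, 0.20]] + [[0.08, 0.02, -0.13], [0.02, 0.00, -0.03], [-0.13, -0.03, 0.22]] + [[0.00, -0.00, -0.0], [-0.00, 0.01, 0.0], [-0.00, 0.0, 0.00]]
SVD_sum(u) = [[0.57, -0.02, 0.34],[-0.02, 0.00, -0.01],[0.34, -0.01, 0.20]] + [[0.08,  0.02,  -0.13], [0.02,  0.00,  -0.03], [-0.13,  -0.03,  0.22]] + [[0.00, -0.0, -0.00], [-0.0, 0.01, 0.00], [-0.00, 0.0, 0.0]]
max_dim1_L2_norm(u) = 0.68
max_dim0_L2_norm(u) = 0.68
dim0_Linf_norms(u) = [0.65, 0.04, 0.42]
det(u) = 0.00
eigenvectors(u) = [[0.86, -0.51, -0.04], [-0.03, -0.12, 0.99], [0.51, 0.85, 0.11]]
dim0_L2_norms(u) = [0.68, 0.04, 0.47]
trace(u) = 1.08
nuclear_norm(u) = 1.08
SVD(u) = [[-0.86, -0.51, -0.04], [0.03, -0.12, 0.99], [-0.51, 0.85, 0.11]] @ diag([0.7749716405841437, 0.29964984205114903, 0.005378517364707342]) @ [[-0.86, 0.03, -0.51], [-0.51, -0.12, 0.85], [-0.04, 0.99, 0.11]]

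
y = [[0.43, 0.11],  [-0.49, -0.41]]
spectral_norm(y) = 0.76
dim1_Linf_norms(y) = [0.43, 0.49]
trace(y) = 0.02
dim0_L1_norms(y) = [0.92, 0.52]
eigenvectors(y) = [[0.84, -0.14], [-0.54, 0.99]]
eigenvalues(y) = [0.36, -0.34]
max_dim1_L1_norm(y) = 0.9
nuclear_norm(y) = 0.92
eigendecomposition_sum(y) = [[0.40, 0.06], [-0.25, -0.04]] + [[0.03, 0.05],[-0.24, -0.37]]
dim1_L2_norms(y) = [0.44, 0.64]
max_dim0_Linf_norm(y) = 0.49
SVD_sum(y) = [[0.36,0.22], [-0.54,-0.33]] + [[0.07, -0.11], [0.05, -0.08]]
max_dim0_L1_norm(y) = 0.92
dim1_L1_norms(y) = [0.54, 0.9]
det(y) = -0.12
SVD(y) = [[-0.56, 0.83], [0.83, 0.56]] @ diag([0.761143843260717, 0.16081060246857162]) @ [[-0.85,-0.53], [0.53,-0.85]]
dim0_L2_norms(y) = [0.65, 0.42]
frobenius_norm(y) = 0.78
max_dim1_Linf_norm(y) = 0.49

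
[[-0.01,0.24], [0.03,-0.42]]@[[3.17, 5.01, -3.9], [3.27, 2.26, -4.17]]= [[0.75, 0.49, -0.96], [-1.28, -0.8, 1.63]]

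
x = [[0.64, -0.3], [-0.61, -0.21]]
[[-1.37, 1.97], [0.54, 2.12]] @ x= [[-2.08, -0.00], [-0.95, -0.61]]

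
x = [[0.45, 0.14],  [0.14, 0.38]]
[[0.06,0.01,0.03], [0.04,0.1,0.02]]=x@[[0.11, -0.07, 0.06], [0.07, 0.3, 0.02]]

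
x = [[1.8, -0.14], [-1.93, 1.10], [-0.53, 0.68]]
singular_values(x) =[2.89, 0.76]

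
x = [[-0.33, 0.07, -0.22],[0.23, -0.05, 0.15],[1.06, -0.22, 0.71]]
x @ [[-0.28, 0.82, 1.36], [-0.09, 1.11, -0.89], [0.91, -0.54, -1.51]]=[[-0.11, -0.07, -0.18], [0.08, 0.05, 0.13], [0.37, 0.24, 0.57]]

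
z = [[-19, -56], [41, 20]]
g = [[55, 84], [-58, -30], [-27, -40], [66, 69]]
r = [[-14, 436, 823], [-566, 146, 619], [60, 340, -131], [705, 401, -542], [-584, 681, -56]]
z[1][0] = 41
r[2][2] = -131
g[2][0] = -27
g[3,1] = 69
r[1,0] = -566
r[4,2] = -56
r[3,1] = 401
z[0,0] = -19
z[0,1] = -56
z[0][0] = -19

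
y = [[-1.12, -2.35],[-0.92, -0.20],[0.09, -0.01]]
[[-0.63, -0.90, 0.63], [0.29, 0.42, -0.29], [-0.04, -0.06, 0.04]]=y @ [[-0.42, -0.6, 0.42], [0.47, 0.67, -0.47]]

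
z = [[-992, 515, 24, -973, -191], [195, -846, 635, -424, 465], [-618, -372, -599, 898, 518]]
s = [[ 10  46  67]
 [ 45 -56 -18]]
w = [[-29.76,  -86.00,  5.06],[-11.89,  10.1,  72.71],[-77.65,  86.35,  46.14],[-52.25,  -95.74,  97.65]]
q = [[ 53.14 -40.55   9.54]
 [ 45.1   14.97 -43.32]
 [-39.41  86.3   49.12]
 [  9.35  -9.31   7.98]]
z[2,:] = [-618, -372, -599, 898, 518]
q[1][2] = -43.32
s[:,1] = [46, -56]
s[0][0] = 10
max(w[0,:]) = 5.06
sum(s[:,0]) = 55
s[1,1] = -56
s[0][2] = 67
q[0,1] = -40.55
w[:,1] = [-86.0, 10.1, 86.35, -95.74]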